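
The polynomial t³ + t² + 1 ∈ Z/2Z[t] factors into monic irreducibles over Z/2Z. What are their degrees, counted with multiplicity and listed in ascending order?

3

Write f(t) = t³ + t² + 1.
Roots in Z/2Z: f(0) = 1; f(1) = 1.
Complete factorization: f(t) = (t³ + t² + 1).
Factor degrees with multiplicity: 3 = 3.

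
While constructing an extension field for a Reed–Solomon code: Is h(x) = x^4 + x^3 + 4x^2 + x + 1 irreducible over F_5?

Check for roots in F_5: h(0) = 1; h(1) = 3; h(2) = 3; h(3) = 3; h(4) = 4.
No roots, so no linear factors.
Degree-2 irreducible divisors: test the 10 monic irreducibles of degree 2 over GF(5).
None of them divide h (all give nonzero remainder).
No irreducible factor of degree ≤ 2 exists, so h is irreducible over GF(5).

Yes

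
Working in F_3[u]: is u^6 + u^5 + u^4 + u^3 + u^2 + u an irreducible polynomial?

No

Write g(u) = u^6 + u^5 + u^4 + u^3 + u^2 + u.
Check for roots in F_3: g(0) = 0 → root; g(1) = 0 → root; g(2) = 0 → root.
g(0) = 0, so (u) divides g(u); g is reducible.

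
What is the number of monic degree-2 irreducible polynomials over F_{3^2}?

36

x^(9^2) − x is the product of all monic irreducibles of degree dividing 2; Möbius inversion gives N = (1/2) Σ μ(2/d)·9^d.
Divisors of 2: 1, 2; μ(2/d) for each: -1, 1.
Σ = − 9^1 + 9^2 = 72.
N = 72/2 = 36.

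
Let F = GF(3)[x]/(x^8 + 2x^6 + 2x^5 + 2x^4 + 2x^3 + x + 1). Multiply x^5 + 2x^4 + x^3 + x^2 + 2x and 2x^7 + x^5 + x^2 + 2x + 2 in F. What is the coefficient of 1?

2

Multiply in GF(3)[x]: (x^5 + 2x^4 + x^3 + x^2 + 2x)·(2x^7 + x^5 + x^2 + 2x + 2) = 2x^12 + x^11 + x^9 + 2x^8 + 2x^7 + x^5 + x^4 + x.
Reduce using x^8 ≡ x^6 + x^5 + x^4 + x^3 + 2x + 2 (mod x^8 + 2x^6 + 2x^5 + 2x^4 + 2x^3 + x + 1).
Reduced: 2x^7 + 2x^6 + x^3 + 2x + 2.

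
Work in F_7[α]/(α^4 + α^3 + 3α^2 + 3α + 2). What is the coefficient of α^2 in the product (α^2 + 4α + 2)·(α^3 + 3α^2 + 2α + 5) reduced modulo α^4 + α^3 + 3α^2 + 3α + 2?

5

Multiply in F_7[α]: (α^2 + 4α + 2)·(α^3 + 3α^2 + 2α + 5) = α^5 + 2α^3 + 5α^2 + 3α + 3.
Reduce using α^4 ≡ 6α^3 + 4α^2 + 4α + 5 (mod α^4 + α^3 + 3α^2 + 3α + 2).
Reduced: 5α^2 + 4α + 5.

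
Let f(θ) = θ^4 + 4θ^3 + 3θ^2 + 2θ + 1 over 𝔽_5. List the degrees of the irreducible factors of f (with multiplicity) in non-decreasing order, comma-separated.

1, 3

Roots in 𝔽_5: f(0) = 1; f(1) = 1; f(2) = 0 → root; f(3) = 3; f(4) = 4.
Linear factors from roots: (θ + 3).
Complete factorization: f(θ) = (θ + 3)·(θ^3 + θ^2 + 2).
Factor degrees with multiplicity: 1 + 3 = 4.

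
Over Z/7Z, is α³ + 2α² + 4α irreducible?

No

Write h(α) = α³ + 2α² + 4α.
Check for roots in Z/7Z: h(0) = 0 → root; h(1) = 0 → root; h(2) = 3; h(3) = 1; h(4) = 0 → root; h(5) = 6; h(6) = 4.
h(0) = 0, so (α) divides h(α); h is reducible.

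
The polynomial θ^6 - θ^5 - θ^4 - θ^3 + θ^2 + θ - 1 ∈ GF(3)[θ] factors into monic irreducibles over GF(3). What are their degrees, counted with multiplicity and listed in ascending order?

6

Write h(θ) = θ^6 - θ^5 - θ^4 - θ^3 + θ^2 + θ - 1.
Roots in GF(3): h(0) = 2; h(1) = 2; h(2) = 1.
Complete factorization: h(θ) = (θ^6 - θ^5 - θ^4 - θ^3 + θ^2 + θ - 1).
Factor degrees with multiplicity: 6 = 6.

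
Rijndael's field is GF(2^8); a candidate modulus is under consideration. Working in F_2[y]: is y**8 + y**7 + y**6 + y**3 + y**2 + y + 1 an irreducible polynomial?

Write h(y) = y**8 + y**7 + y**6 + y**3 + y**2 + y + 1.
Check for roots in F_2: h(0) = 1; h(1) = 1.
No roots, so no linear factors.
Monic irreducibles of degree 2 over GF(2): y**2 + y + 1.
None of them divide h (all give nonzero remainder).
Monic irreducibles of degree 3 over GF(2): y**3 + y + 1, y**3 + y**2 + 1.
None of them divide h (all give nonzero remainder).
Monic irreducibles of degree 4 over GF(2): y**4 + y + 1, y**4 + y**3 + 1, y**4 + y**3 + y**2 + y + 1.
None of them divide h (all give nonzero remainder).
No irreducible factor of degree ≤ 4 exists, so h is irreducible over GF(2).

Yes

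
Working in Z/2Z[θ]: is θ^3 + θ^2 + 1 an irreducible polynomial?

Write g(θ) = θ^3 + θ^2 + 1.
Check for roots in Z/2Z: g(0) = 1; g(1) = 1.
No roots. A degree-3 polynomial over a field with no linear factor is irreducible.

Yes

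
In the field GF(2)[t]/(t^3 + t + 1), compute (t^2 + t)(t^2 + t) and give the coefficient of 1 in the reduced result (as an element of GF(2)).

Multiply in GF(2)[t]: (t^2 + t)·(t^2 + t) = t^4 + t^2.
Reduce using t^3 ≡ t + 1 (mod t^3 + t + 1).
Reduced: t.

0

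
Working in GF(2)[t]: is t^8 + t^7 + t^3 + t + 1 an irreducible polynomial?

Yes

Write f(t) = t^8 + t^7 + t^3 + t + 1.
Check for roots in GF(2): f(0) = 1; f(1) = 1.
No roots, so no linear factors.
Monic irreducibles of degree 2 over GF(2): t^2 + t + 1.
None of them divide f (all give nonzero remainder).
Monic irreducibles of degree 3 over GF(2): t^3 + t + 1, t^3 + t^2 + 1.
None of them divide f (all give nonzero remainder).
Monic irreducibles of degree 4 over GF(2): t^4 + t + 1, t^4 + t^3 + 1, t^4 + t^3 + t^2 + t + 1.
None of them divide f (all give nonzero remainder).
No irreducible factor of degree ≤ 4 exists, so f is irreducible over GF(2).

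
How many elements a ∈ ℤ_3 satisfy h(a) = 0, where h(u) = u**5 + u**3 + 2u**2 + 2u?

Evaluate at each of the 3 elements of ℤ_3:
h(0) = 0 → root; h(1) = 0 → root; h(2) = 1.
Roots: {0, 1}.

2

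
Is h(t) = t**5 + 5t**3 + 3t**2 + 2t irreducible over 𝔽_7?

No

Check for roots in 𝔽_7: h(0) = 0 → root; h(1) = 4; h(2) = 4; h(3) = 5; h(4) = 0 → root; h(5) = 6; h(6) = 2.
h(0) = 0, so (t) divides h(t); h is reducible.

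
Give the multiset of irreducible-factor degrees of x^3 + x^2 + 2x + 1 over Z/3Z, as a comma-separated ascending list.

3

Write f(x) = x^3 + x^2 + 2x + 1.
Roots in Z/3Z: f(0) = 1; f(1) = 2; f(2) = 2.
Complete factorization: f(x) = (x^3 + x^2 + 2x + 1).
Factor degrees with multiplicity: 3 = 3.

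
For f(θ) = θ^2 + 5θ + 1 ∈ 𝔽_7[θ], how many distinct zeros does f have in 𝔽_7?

Evaluate at each of the 7 elements of 𝔽_7:
f(0) = 1; f(1) = 0 → root; f(2) = 1; f(3) = 4; f(4) = 2; f(5) = 2; f(6) = 4.
Roots: {1}.

1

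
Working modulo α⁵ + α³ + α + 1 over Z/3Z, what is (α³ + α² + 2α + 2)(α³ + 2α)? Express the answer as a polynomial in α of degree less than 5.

2α + 2

Multiply in Z/3Z[α]: (α³ + α² + 2α + 2)·(α³ + 2α) = α⁶ + α⁵ + α⁴ + α³ + α² + α.
Reduce using α⁵ ≡ 2α³ + 2α + 2 (mod α⁵ + α³ + α + 1).
Reduced: 2α + 2.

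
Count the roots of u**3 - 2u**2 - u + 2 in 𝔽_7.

Write P(u) = u**3 - 2u**2 - u + 2.
Evaluate at each of the 7 elements of 𝔽_7:
P(0) = 2; P(1) = 0 → root; P(2) = 0 → root; P(3) = 1; P(4) = 2; P(5) = 2; P(6) = 0 → root.
Roots: {1, 2, 6}.

3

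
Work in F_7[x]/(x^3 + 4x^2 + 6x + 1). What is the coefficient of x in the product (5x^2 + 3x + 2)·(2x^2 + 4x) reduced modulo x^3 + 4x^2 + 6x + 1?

Multiply in F_7[x]: (5x^2 + 3x + 2)·(2x^2 + 4x) = 3x^4 + 5x^3 + 2x^2 + x.
Reduce using x^3 ≡ 3x^2 + x + 6 (mod x^3 + 4x^2 + 6x + 1).
Reduced: 5x^2 + 5x.

5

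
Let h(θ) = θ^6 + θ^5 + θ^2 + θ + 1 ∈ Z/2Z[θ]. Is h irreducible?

Yes

Check for roots in Z/2Z: h(0) = 1; h(1) = 1.
No roots, so no linear factors.
Monic irreducibles of degree 2 over GF(2): θ^2 + θ + 1.
None of them divide h (all give nonzero remainder).
Monic irreducibles of degree 3 over GF(2): θ^3 + θ + 1, θ^3 + θ^2 + 1.
None of them divide h (all give nonzero remainder).
No irreducible factor of degree ≤ 3 exists, so h is irreducible over GF(2).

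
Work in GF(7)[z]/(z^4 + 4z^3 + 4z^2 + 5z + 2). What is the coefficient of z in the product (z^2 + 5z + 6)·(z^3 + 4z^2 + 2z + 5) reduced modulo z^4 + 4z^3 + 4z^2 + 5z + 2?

Multiply in GF(7)[z]: (z^2 + 5z + 6)·(z^3 + 4z^2 + 2z + 5) = z^5 + 2z^4 + 4z^2 + 2z + 2.
Reduce using z^4 ≡ 3z^3 + 3z^2 + 2z + 5 (mod z^4 + 4z^3 + 4z^2 + 5z + 2).
Reduced: 4z^3 + 3z + 6.

3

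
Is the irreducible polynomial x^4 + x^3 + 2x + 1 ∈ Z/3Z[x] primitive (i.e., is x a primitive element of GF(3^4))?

Write f(x) = x^4 + x^3 + 2x + 1.
|GF(3^4)^×| = 3^4 − 1 = 80. Prime factorization: 80 = 2^4·5.
f is primitive ⇔ x has order 80 in GF(3)[x]/(f), i.e. x^(80/q) ≠ 1 for each prime q | 80.
x^(40) mod f = 1
x^(16) mod f = 2x^2 + x + 1.
Since x^(40) = 1, the order of x divides 40 < 80; not primitive.

No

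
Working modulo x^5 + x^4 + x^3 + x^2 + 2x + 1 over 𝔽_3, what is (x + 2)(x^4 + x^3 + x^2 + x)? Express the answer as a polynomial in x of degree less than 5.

2x^4 + 2x^3 + 2x^2 + 2

Multiply in 𝔽_3[x]: (x + 2)·(x^4 + x^3 + x^2 + x) = x^5 + 2x.
Reduce using x^5 ≡ 2x^4 + 2x^3 + 2x^2 + x + 2 (mod x^5 + x^4 + x^3 + x^2 + 2x + 1).
Reduced: 2x^4 + 2x^3 + 2x^2 + 2.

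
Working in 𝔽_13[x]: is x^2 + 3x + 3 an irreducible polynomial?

Write f(x) = x^2 + 3x + 3.
Check each element of 𝔽_13 for a root: f(0)=3, f(1)=7, f(2)=0, f(3)=8, f(4)=5, f(5)=4, f(6)=5, f(7)=8, f(8)=0, f(9)=7, f(10)=3, f(11)=1, f(12)=1.
f(2) = 0, so (x − 2) divides f(x); f is reducible.

No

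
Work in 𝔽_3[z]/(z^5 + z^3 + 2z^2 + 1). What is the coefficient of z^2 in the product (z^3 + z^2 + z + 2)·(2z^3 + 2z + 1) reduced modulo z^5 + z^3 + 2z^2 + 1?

Multiply in 𝔽_3[z]: (z^3 + z^2 + z + 2)·(2z^3 + 2z + 1) = 2z^6 + 2z^5 + z^4 + z^3 + 2z + 2.
Reduce using z^5 ≡ 2z^3 + z^2 + 2 (mod z^5 + z^3 + 2z^2 + 1).
Reduced: 2z^4 + z^3 + 2z^2.

2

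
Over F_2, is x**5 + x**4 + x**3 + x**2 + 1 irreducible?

Yes

Write g(x) = x**5 + x**4 + x**3 + x**2 + 1.
Check for roots in F_2: g(0) = 1; g(1) = 1.
No roots, so no linear factors.
Monic irreducibles of degree 2 over GF(2): x**2 + x + 1.
None of them divide g (all give nonzero remainder).
No irreducible factor of degree ≤ 2 exists, so g is irreducible over GF(2).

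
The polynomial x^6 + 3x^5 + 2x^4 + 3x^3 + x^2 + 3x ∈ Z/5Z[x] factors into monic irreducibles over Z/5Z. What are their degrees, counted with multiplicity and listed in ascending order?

Write g(x) = x^6 + 3x^5 + 2x^4 + 3x^3 + x^2 + 3x.
Roots in Z/5Z: g(0) = 0 → root; g(1) = 3; g(2) = 1; g(3) = 4; g(4) = 0 → root.
Linear factors from roots: (x), (x + 1).
Complete factorization: g(x) = (x)·(x + 1)·(x^4 + 2x^3 + 3x + 3).
Factor degrees with multiplicity: 1 + 1 + 4 = 6.

1, 1, 4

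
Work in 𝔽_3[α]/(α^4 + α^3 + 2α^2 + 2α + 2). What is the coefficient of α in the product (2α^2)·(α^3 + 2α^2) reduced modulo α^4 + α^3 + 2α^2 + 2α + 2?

Multiply in 𝔽_3[α]: (2α^2)·(α^3 + 2α^2) = 2α^5 + α^4.
Reduce using α^4 ≡ 2α^3 + α^2 + α + 1 (mod α^4 + α^3 + 2α^2 + 2α + 2).
Reduced: α^2 + α + 2.

1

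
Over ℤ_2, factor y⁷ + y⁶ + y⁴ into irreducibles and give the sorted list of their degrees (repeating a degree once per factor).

Write g(y) = y⁷ + y⁶ + y⁴.
Roots in ℤ_2: g(0) = 0 → root; g(1) = 1.
Linear factors from roots: (y).
Complete factorization: g(y) = (y)^4·(y³ + y² + 1).
Factor degrees with multiplicity: 1 + 1 + 1 + 1 + 3 = 7.

1, 1, 1, 1, 3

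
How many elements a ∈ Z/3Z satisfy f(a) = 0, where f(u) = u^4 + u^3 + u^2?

Evaluate at each of the 3 elements of Z/3Z:
f(0) = 0 → root; f(1) = 0 → root; f(2) = 1.
Roots: {0, 1}.

2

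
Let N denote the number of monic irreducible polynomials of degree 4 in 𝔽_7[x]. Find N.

588

The number of monic irreducibles of degree 4 over GF(7) is (1/4)·Σ_{d∣4} μ(4/d) 7^d.
Divisors of 4: 1, 2, 4; μ(4/d) for each: 0, -1, 1.
Σ = − 7^2 + 7^4 = 2352.
N = 2352/4 = 588.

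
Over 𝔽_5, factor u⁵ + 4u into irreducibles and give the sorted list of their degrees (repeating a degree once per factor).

1, 1, 1, 1, 1

Write f(u) = u⁵ + 4u.
Roots in 𝔽_5: f(0) = 0 → root; f(1) = 0 → root; f(2) = 0 → root; f(3) = 0 → root; f(4) = 0 → root.
Linear factors from roots: (u), (u + 4), (u + 3), (u + 2), (u + 1).
Complete factorization: f(u) = (u)·(u + 1)·(u + 2)·(u + 3)·(u + 4).
Factor degrees with multiplicity: 1 + 1 + 1 + 1 + 1 = 5.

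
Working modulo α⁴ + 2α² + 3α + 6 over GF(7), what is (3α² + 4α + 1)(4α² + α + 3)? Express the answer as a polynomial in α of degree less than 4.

Multiply in GF(7)[α]: (3α² + 4α + 1)·(4α² + α + 3) = 5α⁴ + 5α³ + 3α² + 6α + 3.
Reduce using α⁴ ≡ 5α² + 4α + 1 (mod α⁴ + 2α² + 3α + 6).
Reduced: 5α³ + 5α + 1.

5α^3 + 5α + 1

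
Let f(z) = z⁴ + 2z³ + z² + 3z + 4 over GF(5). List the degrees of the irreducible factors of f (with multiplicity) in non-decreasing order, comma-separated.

4

Roots in GF(5): f(0) = 4; f(1) = 1; f(2) = 1; f(3) = 2; f(4) = 1.
Complete factorization: f(z) = (z⁴ + 2z³ + z² + 3z + 4).
Factor degrees with multiplicity: 4 = 4.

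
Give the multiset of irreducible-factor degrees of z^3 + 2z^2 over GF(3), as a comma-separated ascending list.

1, 1, 1

Write h(z) = z^3 + 2z^2.
Roots in GF(3): h(0) = 0 → root; h(1) = 0 → root; h(2) = 1.
Linear factors from roots: (z), (z + 2).
Complete factorization: h(z) = (z + 2)·(z)^2.
Factor degrees with multiplicity: 1 + 1 + 1 = 3.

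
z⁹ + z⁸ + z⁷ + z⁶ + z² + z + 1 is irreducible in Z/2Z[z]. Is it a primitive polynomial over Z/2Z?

Yes

Write f(z) = z⁹ + z⁸ + z⁷ + z⁶ + z² + z + 1.
|GF(2^9)^×| = 2^9 − 1 = 511. Prime factorization: 511 = 7·73.
f is primitive ⇔ z has order 511 in GF(2)[z]/(f), i.e. z^(511/q) ≠ 1 for each prime q | 511.
z^(73) mod f = z⁸ + z⁶ + z⁵ + z⁴ + z + 1.
z^(7) mod f = z⁷.
None equal 1, so z has full order 511; f is primitive.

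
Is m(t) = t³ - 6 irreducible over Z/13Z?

Check each element of Z/13Z for a root: m(0)=7, m(1)=8, m(2)=2, m(3)=8, m(4)=6, m(5)=2, m(6)=2, m(7)=12, m(8)=12, m(9)=8, m(10)=6, m(11)=12, m(12)=6.
No roots. A degree-3 polynomial over a field with no linear factor is irreducible.

Yes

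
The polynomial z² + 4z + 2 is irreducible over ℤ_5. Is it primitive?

Write f(z) = z² + 4z + 2.
|GF(5^2)^×| = 5^2 − 1 = 24. Prime factorization: 24 = 2^3·3.
f is primitive ⇔ z has order 24 in GF(5)[z]/(f), i.e. z^(24/q) ≠ 1 for each prime q | 24.
z^(12) mod f = 4.
z^(8) mod f = 2z + 1.
None equal 1, so z has full order 24; f is primitive.

Yes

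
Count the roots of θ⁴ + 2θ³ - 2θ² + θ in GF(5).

2

Write f(θ) = θ⁴ + 2θ³ - 2θ² + θ.
Evaluate at each of the 5 elements of GF(5):
f(0) = 0 → root; f(1) = 2; f(2) = 1; f(3) = 0 → root; f(4) = 1.
Roots: {0, 3}.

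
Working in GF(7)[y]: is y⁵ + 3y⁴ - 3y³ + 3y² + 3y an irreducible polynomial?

No

Write P(y) = y⁵ + 3y⁴ - 3y³ + 3y² + 3y.
Check for roots in GF(7): P(0) = 0 → root; P(1) = 0 → root; P(2) = 4; P(3) = 0 → root; P(4) = 1; P(5) = 4; P(6) = 5.
P(0) = 0, so (y) divides P(y); P is reducible.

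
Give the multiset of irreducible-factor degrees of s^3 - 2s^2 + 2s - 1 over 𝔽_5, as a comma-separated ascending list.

1, 2

Write g(s) = s^3 - 2s^2 + 2s - 1.
Roots in 𝔽_5: g(0) = 4; g(1) = 0 → root; g(2) = 3; g(3) = 4; g(4) = 4.
Linear factors from roots: (s - 1).
Complete factorization: g(s) = (s - 1)·(s^2 - s + 1).
Factor degrees with multiplicity: 1 + 2 = 3.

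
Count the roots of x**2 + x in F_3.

2

Write f(x) = x**2 + x.
Evaluate at each of the 3 elements of F_3:
f(0) = 0 → root; f(1) = 2; f(2) = 0 → root.
Roots: {0, 2}.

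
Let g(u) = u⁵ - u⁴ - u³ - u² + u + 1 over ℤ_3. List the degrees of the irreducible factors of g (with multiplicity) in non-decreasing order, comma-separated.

1, 1, 1, 2

Roots in ℤ_3: g(0) = 1; g(1) = 0 → root; g(2) = 1.
Linear factors from roots: (u - 1).
Complete factorization: g(u) = (u - 1)^3·(u² - u - 1).
Factor degrees with multiplicity: 1 + 1 + 1 + 2 = 5.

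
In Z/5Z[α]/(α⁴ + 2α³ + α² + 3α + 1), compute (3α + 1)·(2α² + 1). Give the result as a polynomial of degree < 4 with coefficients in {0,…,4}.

Multiply in Z/5Z[α]: (3α + 1)·(2α² + 1) = α³ + 2α² + 3α + 1.
Reduced: α³ + 2α² + 3α + 1.

α^3 + 2α^2 + 3α + 1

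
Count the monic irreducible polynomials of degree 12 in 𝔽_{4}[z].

The number of monic irreducibles of degree 12 over GF(4) is (1/12)·Σ_{d∣12} μ(12/d) 4^d.
Divisors of 12: 1, 2, 3, 4, 6, 12; μ(12/d) for each: 0, 1, 0, -1, -1, 1.
Σ = 4^2 − 4^4 − 4^6 + 4^12 = 16772880.
N = 16772880/12 = 1397740.

1397740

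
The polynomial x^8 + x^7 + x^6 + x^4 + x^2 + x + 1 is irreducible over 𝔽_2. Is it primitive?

Write f(x) = x^8 + x^7 + x^6 + x^4 + x^2 + x + 1.
|GF(2^8)^×| = 2^8 − 1 = 255. Prime factorization: 255 = 3·5·17.
f is primitive ⇔ x has order 255 in GF(2)[x]/(f), i.e. x^(255/q) ≠ 1 for each prime q | 255.
x^(85) mod f = 1
x^(51) mod f = 1
x^(15) mod f = x^7 + x^4 + x^3 + x^2 + x.
Since x^(85) = 1, the order of x divides 85 < 255; not primitive.

No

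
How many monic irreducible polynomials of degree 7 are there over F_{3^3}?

Gauss's count: N_{27}(7) = (1/7) Σ_{d|7} μ(7/d)·27^d.
Divisors of 7: 1, 7; μ(7/d) for each: -1, 1.
Σ = − 27^1 + 27^7 = 10460353176.
N = 10460353176/7 = 1494336168.

1494336168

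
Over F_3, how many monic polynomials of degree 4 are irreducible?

18

Gauss's count: N_{3}(4) = (1/4) Σ_{d|4} μ(4/d)·3^d.
Divisors of 4: 1, 2, 4; μ(4/d) for each: 0, -1, 1.
Σ = − 3^2 + 3^4 = 72.
N = 72/4 = 18.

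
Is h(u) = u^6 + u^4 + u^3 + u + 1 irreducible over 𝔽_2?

Check for roots in 𝔽_2: h(0) = 1; h(1) = 1.
No roots, so no linear factors.
Monic irreducibles of degree 2 over GF(2): u^2 + u + 1.
None of them divide h (all give nonzero remainder).
Monic irreducibles of degree 3 over GF(2): u^3 + u + 1, u^3 + u^2 + 1.
None of them divide h (all give nonzero remainder).
No irreducible factor of degree ≤ 3 exists, so h is irreducible over GF(2).

Yes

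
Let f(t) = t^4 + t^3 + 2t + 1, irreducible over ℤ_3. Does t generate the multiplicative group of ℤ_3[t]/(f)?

No

|GF(3^4)^×| = 3^4 − 1 = 80. Prime factorization: 80 = 2^4·5.
f is primitive ⇔ t has order 80 in GF(3)[t]/(f), i.e. t^(80/q) ≠ 1 for each prime q | 80.
t^(40) mod f = 1
t^(16) mod f = 2t^2 + t + 1.
Since t^(40) = 1, the order of t divides 40 < 80; not primitive.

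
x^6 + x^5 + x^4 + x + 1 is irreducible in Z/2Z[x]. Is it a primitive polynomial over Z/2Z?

Yes

Write f(x) = x^6 + x^5 + x^4 + x + 1.
|GF(2^6)^×| = 2^6 − 1 = 63. Prime factorization: 63 = 3^2·7.
f is primitive ⇔ x has order 63 in GF(2)[x]/(f), i.e. x^(63/q) ≠ 1 for each prime q | 63.
x^(21) mod f = x^4 + x^3 + 1.
x^(9) mod f = x^5 + x^2 + x + 1.
None equal 1, so x has full order 63; f is primitive.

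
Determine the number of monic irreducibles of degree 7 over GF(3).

312

The number of monic irreducibles of degree 7 over GF(3) is (1/7)·Σ_{d∣7} μ(7/d) 3^d.
Divisors of 7: 1, 7; μ(7/d) for each: -1, 1.
Σ = − 3^1 + 3^7 = 2184.
N = 2184/7 = 312.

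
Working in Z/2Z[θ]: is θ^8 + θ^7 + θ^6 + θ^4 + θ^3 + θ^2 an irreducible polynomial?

Write h(θ) = θ^8 + θ^7 + θ^6 + θ^4 + θ^3 + θ^2.
Check for roots in Z/2Z: h(0) = 0 → root; h(1) = 0 → root.
h(0) = 0, so (θ) divides h(θ); h is reducible.

No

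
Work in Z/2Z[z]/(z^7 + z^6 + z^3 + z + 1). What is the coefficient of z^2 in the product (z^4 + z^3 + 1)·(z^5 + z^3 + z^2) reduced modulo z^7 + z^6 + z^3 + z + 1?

Multiply in Z/2Z[z]: (z^4 + z^3 + 1)·(z^5 + z^3 + z^2) = z^9 + z^8 + z^7 + z^3 + z^2.
Reduce using z^7 ≡ z^6 + z^3 + z + 1 (mod z^7 + z^6 + z^3 + z + 1).
Reduced: z^6 + z^5 + z^3 + z + 1.

0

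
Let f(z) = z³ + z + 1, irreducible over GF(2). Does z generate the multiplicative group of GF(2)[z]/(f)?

|GF(2^3)^×| = 2^3 − 1 = 7. Prime factorization: 7 = 7.
f is primitive ⇔ z has order 7 in GF(2)[z]/(f), i.e. z^(7/q) ≠ 1 for each prime q | 7.
z^(1) mod f = z.
None equal 1, so z has full order 7; f is primitive.

Yes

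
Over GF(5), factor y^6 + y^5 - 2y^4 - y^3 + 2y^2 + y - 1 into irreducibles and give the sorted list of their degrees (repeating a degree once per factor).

1, 1, 2, 2

Write f(y) = y^6 + y^5 - 2y^4 - y^3 + 2y^2 + y - 1.
Roots in GF(5): f(0) = 4; f(1) = 1; f(2) = 0 → root; f(3) = 3; f(4) = 4.
Linear factors from roots: (y - 2).
Complete factorization: f(y) = (y - 2)^2·(y^2 + 2y - 1)·(y^2 - 2y - 1).
Factor degrees with multiplicity: 1 + 1 + 2 + 2 = 6.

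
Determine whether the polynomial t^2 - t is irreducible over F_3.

Write g(t) = t^2 - t.
Check for roots in F_3: g(0) = 0 → root; g(1) = 0 → root; g(2) = 2.
g(0) = 0, so (t) divides g(t); g is reducible.

No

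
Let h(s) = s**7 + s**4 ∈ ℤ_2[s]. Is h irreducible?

No

Check for roots in ℤ_2: h(0) = 0 → root; h(1) = 0 → root.
h(0) = 0, so (s) divides h(s); h is reducible.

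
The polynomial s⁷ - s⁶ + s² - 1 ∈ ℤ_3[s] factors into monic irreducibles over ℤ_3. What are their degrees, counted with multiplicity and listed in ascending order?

Write g(s) = s⁷ - s⁶ + s² - 1.
Roots in ℤ_3: g(0) = 2; g(1) = 0 → root; g(2) = 1.
Linear factors from roots: (s - 1).
Complete factorization: g(s) = (s - 1)^2·(s² - s - 1)·(s³ - s² + s + 1).
Factor degrees with multiplicity: 1 + 1 + 2 + 3 = 7.

1, 1, 2, 3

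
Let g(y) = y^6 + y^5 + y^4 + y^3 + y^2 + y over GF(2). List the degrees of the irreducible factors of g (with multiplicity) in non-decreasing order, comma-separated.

Roots in GF(2): g(0) = 0 → root; g(1) = 0 → root.
Linear factors from roots: (y), (y + 1).
Complete factorization: g(y) = (y)·(y + 1)·(y^2 + y + 1)^2.
Factor degrees with multiplicity: 1 + 1 + 2 + 2 = 6.

1, 1, 2, 2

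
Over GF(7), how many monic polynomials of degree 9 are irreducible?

By the necklace-counting formula, N_7(9) = (1/9) Σ_{d|9} μ(9/d)·7^d.
Divisors of 9: 1, 3, 9; μ(9/d) for each: 0, -1, 1.
Σ = − 7^3 + 7^9 = 40353264.
N = 40353264/9 = 4483696.

4483696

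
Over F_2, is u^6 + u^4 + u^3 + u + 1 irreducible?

Yes

Write m(u) = u^6 + u^4 + u^3 + u + 1.
Check for roots in F_2: m(0) = 1; m(1) = 1.
No roots, so no linear factors.
Monic irreducibles of degree 2 over GF(2): u^2 + u + 1.
None of them divide m (all give nonzero remainder).
Monic irreducibles of degree 3 over GF(2): u^3 + u + 1, u^3 + u^2 + 1.
None of them divide m (all give nonzero remainder).
No irreducible factor of degree ≤ 3 exists, so m is irreducible over GF(2).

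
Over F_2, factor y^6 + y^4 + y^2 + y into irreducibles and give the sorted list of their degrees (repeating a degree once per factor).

1, 1, 4

Write h(y) = y^6 + y^4 + y^2 + y.
Roots in F_2: h(0) = 0 → root; h(1) = 0 → root.
Linear factors from roots: (y), (y + 1).
Complete factorization: h(y) = (y)·(y + 1)·(y^4 + y^3 + 1).
Factor degrees with multiplicity: 1 + 1 + 4 = 6.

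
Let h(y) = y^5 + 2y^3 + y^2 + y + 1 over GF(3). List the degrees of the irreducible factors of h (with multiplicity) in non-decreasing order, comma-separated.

Roots in GF(3): h(0) = 1; h(1) = 0 → root; h(2) = 1.
Linear factors from roots: (y + 2).
Complete factorization: h(y) = (y + 2)·(y^2 + 1)·(y^2 + y + 2).
Factor degrees with multiplicity: 1 + 2 + 2 = 5.

1, 2, 2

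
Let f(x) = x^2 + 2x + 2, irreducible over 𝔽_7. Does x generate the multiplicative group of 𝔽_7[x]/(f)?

|GF(7^2)^×| = 7^2 − 1 = 48. Prime factorization: 48 = 2^4·3.
f is primitive ⇔ x has order 48 in GF(7)[x]/(f), i.e. x^(48/q) ≠ 1 for each prime q | 48.
x^(24) mod f = 1
x^(16) mod f = 4.
Since x^(24) = 1, the order of x divides 24 < 48; not primitive.

No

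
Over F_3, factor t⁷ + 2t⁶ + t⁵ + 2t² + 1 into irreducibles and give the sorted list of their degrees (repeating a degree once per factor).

1, 2, 2, 2

Write h(t) = t⁷ + 2t⁶ + t⁵ + 2t² + 1.
Roots in F_3: h(0) = 1; h(1) = 1; h(2) = 0 → root.
Linear factors from roots: (t + 1).
Complete factorization: h(t) = (t + 1)·(t² + 1)·(t² + 2t + 2)^2.
Factor degrees with multiplicity: 1 + 2 + 2 + 2 = 7.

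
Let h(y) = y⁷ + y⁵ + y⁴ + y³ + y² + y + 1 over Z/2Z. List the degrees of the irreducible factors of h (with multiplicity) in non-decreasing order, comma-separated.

7

Roots in Z/2Z: h(0) = 1; h(1) = 1.
Complete factorization: h(y) = (y⁷ + y⁵ + y⁴ + y³ + y² + y + 1).
Factor degrees with multiplicity: 7 = 7.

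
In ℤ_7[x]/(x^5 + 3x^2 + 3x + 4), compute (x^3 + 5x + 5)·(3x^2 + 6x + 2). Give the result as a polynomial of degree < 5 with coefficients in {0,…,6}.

Multiply in ℤ_7[x]: (x^3 + 5x + 5)·(3x^2 + 6x + 2) = 3x^5 + 6x^4 + 3x^3 + 3x^2 + 5x + 3.
Reduce using x^5 ≡ 4x^2 + 4x + 3 (mod x^5 + 3x^2 + 3x + 4).
Reduced: 6x^4 + 3x^3 + x^2 + 3x + 5.

6x^4 + 3x^3 + x^2 + 3x + 5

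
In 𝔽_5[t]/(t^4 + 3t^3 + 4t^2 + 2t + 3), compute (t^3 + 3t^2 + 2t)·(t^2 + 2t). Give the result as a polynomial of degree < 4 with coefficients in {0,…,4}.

Multiply in 𝔽_5[t]: (t^3 + 3t^2 + 2t)·(t^2 + 2t) = t^5 + 3t^3 + 4t^2.
Reduce using t^4 ≡ 2t^3 + t^2 + 3t + 2 (mod t^4 + 3t^3 + 4t^2 + 2t + 3).
Reduced: 3t^3 + 4t^2 + 3t + 4.

3t^3 + 4t^2 + 3t + 4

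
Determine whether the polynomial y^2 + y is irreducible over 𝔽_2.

No

Write f(y) = y^2 + y.
Check for roots in 𝔽_2: f(0) = 0 → root; f(1) = 0 → root.
f(0) = 0, so (y) divides f(y); f is reducible.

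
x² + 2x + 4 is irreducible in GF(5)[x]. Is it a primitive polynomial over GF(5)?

Write f(x) = x² + 2x + 4.
|GF(5^2)^×| = 5^2 − 1 = 24. Prime factorization: 24 = 2^3·3.
f is primitive ⇔ x has order 24 in GF(5)[x]/(f), i.e. x^(24/q) ≠ 1 for each prime q | 24.
x^(12) mod f = 1
x^(8) mod f = 2x + 4.
Since x^(12) = 1, the order of x divides 12 < 24; not primitive.

No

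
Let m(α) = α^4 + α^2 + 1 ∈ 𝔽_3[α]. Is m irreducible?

No

Check for roots in 𝔽_3: m(0) = 1; m(1) = 0 → root; m(2) = 0 → root.
m(1) = 0, so (α − 1) divides m(α); m is reducible.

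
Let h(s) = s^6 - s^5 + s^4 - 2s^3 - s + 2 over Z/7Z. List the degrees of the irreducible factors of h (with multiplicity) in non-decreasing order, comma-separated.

1, 2, 3

Linear factors from roots: (s - 1).
Complete factorization: h(s) = (s - 1)·(s^2 + s - 1)·(s^3 - s^2 + 3s + 2).
Factor degrees with multiplicity: 1 + 2 + 3 = 6.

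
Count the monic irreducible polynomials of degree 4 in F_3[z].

By the necklace-counting formula, N_3(4) = (1/4) Σ_{d|4} μ(4/d)·3^d.
Divisors of 4: 1, 2, 4; μ(4/d) for each: 0, -1, 1.
Σ = − 3^2 + 3^4 = 72.
N = 72/4 = 18.

18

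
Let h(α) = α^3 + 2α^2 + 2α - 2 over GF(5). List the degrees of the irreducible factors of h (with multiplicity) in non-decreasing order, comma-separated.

Roots in GF(5): h(0) = 3; h(1) = 3; h(2) = 3; h(3) = 4; h(4) = 2.
Complete factorization: h(α) = (α^3 + 2α^2 + 2α - 2).
Factor degrees with multiplicity: 3 = 3.

3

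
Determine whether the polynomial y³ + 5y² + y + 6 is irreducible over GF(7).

Write g(y) = y³ + 5y² + y + 6.
Check for roots in GF(7): g(0) = 6; g(1) = 6; g(2) = 1; g(3) = 4; g(4) = 0 → root; g(5) = 2; g(6) = 2.
g(4) = 0, so (y − 4) divides g(y); g is reducible.

No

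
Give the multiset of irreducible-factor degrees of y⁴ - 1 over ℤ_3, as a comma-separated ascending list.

1, 1, 2

Write h(y) = y⁴ - 1.
Roots in ℤ_3: h(0) = 2; h(1) = 0 → root; h(2) = 0 → root.
Linear factors from roots: (y - 1), (y + 1).
Complete factorization: h(y) = (y + 1)·(y - 1)·(y² + 1).
Factor degrees with multiplicity: 1 + 1 + 2 = 4.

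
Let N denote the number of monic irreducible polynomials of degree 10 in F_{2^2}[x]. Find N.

x^(4^10) − x is the product of all monic irreducibles of degree dividing 10; Möbius inversion gives N = (1/10) Σ μ(10/d)·4^d.
Divisors of 10: 1, 2, 5, 10; μ(10/d) for each: 1, -1, -1, 1.
Σ = 4^1 − 4^2 − 4^5 + 4^10 = 1047540.
N = 1047540/10 = 104754.

104754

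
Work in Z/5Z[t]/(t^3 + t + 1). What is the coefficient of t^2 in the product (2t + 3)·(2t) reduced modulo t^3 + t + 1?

4

Multiply in Z/5Z[t]: (2t + 3)·(2t) = 4t^2 + t.
Reduced: 4t^2 + t.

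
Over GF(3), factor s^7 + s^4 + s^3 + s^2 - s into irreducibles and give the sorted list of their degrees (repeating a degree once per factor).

1, 1, 1, 2, 2

Write f(s) = s^7 + s^4 + s^3 + s^2 - s.
Roots in GF(3): f(0) = 0 → root; f(1) = 0 → root; f(2) = 1.
Linear factors from roots: (s), (s - 1).
Complete factorization: f(s) = (s)·(s - 1)^2·(s^2 + 1)·(s^2 - s - 1).
Factor degrees with multiplicity: 1 + 1 + 1 + 2 + 2 = 7.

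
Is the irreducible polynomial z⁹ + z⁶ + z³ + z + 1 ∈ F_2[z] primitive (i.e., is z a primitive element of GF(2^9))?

Write f(z) = z⁹ + z⁶ + z³ + z + 1.
|GF(2^9)^×| = 2^9 − 1 = 511. Prime factorization: 511 = 7·73.
f is primitive ⇔ z has order 511 in GF(2)[z]/(f), i.e. z^(511/q) ≠ 1 for each prime q | 511.
z^(73) mod f = 1
z^(7) mod f = z⁷.
Since z^(73) = 1, the order of z divides 73 < 511; not primitive.

No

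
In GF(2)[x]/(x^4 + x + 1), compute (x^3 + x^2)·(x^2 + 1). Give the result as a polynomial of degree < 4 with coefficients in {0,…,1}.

Multiply in GF(2)[x]: (x^3 + x^2)·(x^2 + 1) = x^5 + x^4 + x^3 + x^2.
Reduce using x^4 ≡ x + 1 (mod x^4 + x + 1).
Reduced: x^3 + 1.

x^3 + 1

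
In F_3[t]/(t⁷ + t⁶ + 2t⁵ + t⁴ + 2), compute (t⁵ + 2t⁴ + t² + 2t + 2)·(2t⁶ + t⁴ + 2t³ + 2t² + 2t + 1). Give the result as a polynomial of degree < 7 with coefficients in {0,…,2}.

Multiply in F_3[t]: (t⁵ + 2t⁴ + t² + 2t + 2)·(2t⁶ + t⁴ + 2t³ + 2t² + 2t + 1) = 2t¹¹ + t¹⁰ + t⁹ + t⁷ + 2t⁶ + t⁴ + t³ + 2.
Reduce using t⁷ ≡ 2t⁶ + t⁵ + 2t⁴ + 1 (mod t⁷ + t⁶ + 2t⁵ + t⁴ + 2).
Reduced: 2t⁶ + 2t⁵ + 2t⁴ + t² + 2t.

2t^6 + 2t^5 + 2t^4 + t^2 + 2t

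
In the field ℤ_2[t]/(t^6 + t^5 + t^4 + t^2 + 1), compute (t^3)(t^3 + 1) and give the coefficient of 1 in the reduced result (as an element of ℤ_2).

1

Multiply in ℤ_2[t]: (t^3)·(t^3 + 1) = t^6 + t^3.
Reduce using t^6 ≡ t^5 + t^4 + t^2 + 1 (mod t^6 + t^5 + t^4 + t^2 + 1).
Reduced: t^5 + t^4 + t^3 + t^2 + 1.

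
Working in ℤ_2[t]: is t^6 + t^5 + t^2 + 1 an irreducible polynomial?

No

Write m(t) = t^6 + t^5 + t^2 + 1.
Check for roots in ℤ_2: m(0) = 1; m(1) = 0 → root.
m(1) = 0, so (t − 1) divides m(t); m is reducible.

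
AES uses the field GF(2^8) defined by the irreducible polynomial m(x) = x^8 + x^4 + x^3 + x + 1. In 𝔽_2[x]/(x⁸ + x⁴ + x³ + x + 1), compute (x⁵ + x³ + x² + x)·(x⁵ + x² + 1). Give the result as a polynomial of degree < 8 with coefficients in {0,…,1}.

x^5 + 1

Multiply in 𝔽_2[x]: (x⁵ + x³ + x² + x)·(x⁵ + x² + 1) = x¹⁰ + x⁸ + x⁶ + x⁴ + x² + x.
Reduce using x⁸ ≡ x⁴ + x³ + x + 1 (mod x⁸ + x⁴ + x³ + x + 1).
Reduced: x⁵ + 1.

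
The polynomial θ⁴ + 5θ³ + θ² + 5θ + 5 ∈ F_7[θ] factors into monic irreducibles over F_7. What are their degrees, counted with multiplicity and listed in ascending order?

Write f(θ) = θ⁴ + 5θ³ + θ² + 5θ + 5.
Linear factors from roots: (θ + 4).
Complete factorization: f(θ) = (θ + 4)·(θ³ + θ² + 4θ + 3).
Factor degrees with multiplicity: 1 + 3 = 4.

1, 3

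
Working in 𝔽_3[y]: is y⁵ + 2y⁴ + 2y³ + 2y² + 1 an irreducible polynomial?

Write P(y) = y⁵ + 2y⁴ + 2y³ + 2y² + 1.
Check for roots in 𝔽_3: P(0) = 1; P(1) = 2; P(2) = 2.
No roots, so no linear factors.
Monic irreducibles of degree 2 over GF(3): y² + 1, y² + y + 2, y² + 2y + 2.
None of them divide P (all give nonzero remainder).
No irreducible factor of degree ≤ 2 exists, so P is irreducible over GF(3).

Yes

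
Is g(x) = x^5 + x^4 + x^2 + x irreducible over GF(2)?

No

Check for roots in GF(2): g(0) = 0 → root; g(1) = 0 → root.
g(0) = 0, so (x) divides g(x); g is reducible.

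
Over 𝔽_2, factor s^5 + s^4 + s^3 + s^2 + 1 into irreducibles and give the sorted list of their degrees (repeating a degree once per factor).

5

Write g(s) = s^5 + s^4 + s^3 + s^2 + 1.
Roots in 𝔽_2: g(0) = 1; g(1) = 1.
Complete factorization: g(s) = (s^5 + s^4 + s^3 + s^2 + 1).
Factor degrees with multiplicity: 5 = 5.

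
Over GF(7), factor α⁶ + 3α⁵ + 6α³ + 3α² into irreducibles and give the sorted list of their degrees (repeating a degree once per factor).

1, 1, 2, 2

Write h(α) = α⁶ + 3α⁵ + 6α³ + 3α².
Linear factors from roots: (α).
Complete factorization: h(α) = (α)^2·(α² + 2)·(α² + 3α + 5).
Factor degrees with multiplicity: 1 + 1 + 2 + 2 = 6.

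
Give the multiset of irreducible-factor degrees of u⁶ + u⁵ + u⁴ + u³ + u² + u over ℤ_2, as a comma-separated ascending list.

Write h(u) = u⁶ + u⁵ + u⁴ + u³ + u² + u.
Roots in ℤ_2: h(0) = 0 → root; h(1) = 0 → root.
Linear factors from roots: (u), (u + 1).
Complete factorization: h(u) = (u)·(u + 1)·(u² + u + 1)^2.
Factor degrees with multiplicity: 1 + 1 + 2 + 2 = 6.

1, 1, 2, 2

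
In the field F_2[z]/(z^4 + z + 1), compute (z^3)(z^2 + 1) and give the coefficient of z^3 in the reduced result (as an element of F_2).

1

Multiply in F_2[z]: (z^3)·(z^2 + 1) = z^5 + z^3.
Reduce using z^4 ≡ z + 1 (mod z^4 + z + 1).
Reduced: z^3 + z^2 + z.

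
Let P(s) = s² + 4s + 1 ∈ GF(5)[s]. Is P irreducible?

Yes

Check for roots in GF(5): P(0) = 1; P(1) = 1; P(2) = 3; P(3) = 2; P(4) = 3.
No roots. A degree-2 polynomial over a field with no linear factor is irreducible.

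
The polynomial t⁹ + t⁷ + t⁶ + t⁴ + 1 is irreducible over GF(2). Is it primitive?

Write f(t) = t⁹ + t⁷ + t⁶ + t⁴ + 1.
|GF(2^9)^×| = 2^9 − 1 = 511. Prime factorization: 511 = 7·73.
f is primitive ⇔ t has order 511 in GF(2)[t]/(f), i.e. t^(511/q) ≠ 1 for each prime q | 511.
t^(73) mod f = t⁸ + t⁷ + t⁵ + t² + t + 1.
t^(7) mod f = t⁷.
None equal 1, so t has full order 511; f is primitive.

Yes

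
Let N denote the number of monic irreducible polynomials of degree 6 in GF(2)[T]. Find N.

x^(2^6) − x is the product of all monic irreducibles of degree dividing 6; Möbius inversion gives N = (1/6) Σ μ(6/d)·2^d.
Divisors of 6: 1, 2, 3, 6; μ(6/d) for each: 1, -1, -1, 1.
Σ = 2^1 − 2^2 − 2^3 + 2^6 = 54.
N = 54/6 = 9.

9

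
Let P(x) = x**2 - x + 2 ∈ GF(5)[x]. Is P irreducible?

Yes

Check for roots in GF(5): P(0) = 2; P(1) = 2; P(2) = 4; P(3) = 3; P(4) = 4.
No roots. A degree-2 polynomial over a field with no linear factor is irreducible.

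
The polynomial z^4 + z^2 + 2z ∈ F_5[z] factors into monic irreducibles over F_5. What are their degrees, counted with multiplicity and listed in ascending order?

Write g(z) = z^4 + z^2 + 2z.
Roots in F_5: g(0) = 0 → root; g(1) = 4; g(2) = 4; g(3) = 1; g(4) = 0 → root.
Linear factors from roots: (z), (z + 1).
Complete factorization: g(z) = (z)·(z + 1)·(z^2 + 4z + 2).
Factor degrees with multiplicity: 1 + 1 + 2 = 4.

1, 1, 2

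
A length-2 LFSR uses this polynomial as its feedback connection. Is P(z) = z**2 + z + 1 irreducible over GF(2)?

Check for roots in GF(2): P(0) = 1; P(1) = 1.
No roots. A degree-2 polynomial over a field with no linear factor is irreducible.

Yes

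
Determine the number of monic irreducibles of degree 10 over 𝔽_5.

976248

Gauss's count: N_{5}(10) = (1/10) Σ_{d|10} μ(10/d)·5^d.
Divisors of 10: 1, 2, 5, 10; μ(10/d) for each: 1, -1, -1, 1.
Σ = 5^1 − 5^2 − 5^5 + 5^10 = 9762480.
N = 9762480/10 = 976248.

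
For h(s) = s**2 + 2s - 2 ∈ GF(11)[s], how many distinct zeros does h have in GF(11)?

Evaluate at each of the 11 elements of GF(11):
h(0) = 9; h(1) = 1; h(2) = 6; h(3) = 2; h(4) = 0 → root; h(5) = 0 → root; h(6) = 2; h(7) = 6; h(8) = 1; h(9) = 9; h(10) = 8.
Roots: {4, 5}.

2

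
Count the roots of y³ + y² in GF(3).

2

Write h(y) = y³ + y².
Evaluate at each of the 3 elements of GF(3):
h(0) = 0 → root; h(1) = 2; h(2) = 0 → root.
Roots: {0, 2}.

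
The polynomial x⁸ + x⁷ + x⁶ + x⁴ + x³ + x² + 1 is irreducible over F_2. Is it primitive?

Write f(x) = x⁸ + x⁷ + x⁶ + x⁴ + x³ + x² + 1.
|GF(2^8)^×| = 2^8 − 1 = 255. Prime factorization: 255 = 3·5·17.
f is primitive ⇔ x has order 255 in GF(2)[x]/(f), i.e. x^(255/q) ≠ 1 for each prime q | 255.
x^(85) mod f = 1
x^(51) mod f = x⁶ + x³.
x^(15) mod f = x⁷ + x⁶ + x⁴ + x³ + x² + x.
Since x^(85) = 1, the order of x divides 85 < 255; not primitive.

No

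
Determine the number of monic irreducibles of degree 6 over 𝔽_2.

9

The number of monic irreducibles of degree 6 over GF(2) is (1/6)·Σ_{d∣6} μ(6/d) 2^d.
Divisors of 6: 1, 2, 3, 6; μ(6/d) for each: 1, -1, -1, 1.
Σ = 2^1 − 2^2 − 2^3 + 2^6 = 54.
N = 54/6 = 9.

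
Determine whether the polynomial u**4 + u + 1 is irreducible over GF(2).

Write P(u) = u**4 + u + 1.
Check for roots in GF(2): P(0) = 1; P(1) = 1.
No roots, so no linear factors.
Monic irreducibles of degree 2 over GF(2): u**2 + u + 1.
None of them divide P (all give nonzero remainder).
No irreducible factor of degree ≤ 2 exists, so P is irreducible over GF(2).

Yes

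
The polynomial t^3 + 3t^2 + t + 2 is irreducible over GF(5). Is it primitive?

Yes

Write f(t) = t^3 + 3t^2 + t + 2.
|GF(5^3)^×| = 5^3 − 1 = 124. Prime factorization: 124 = 2^2·31.
f is primitive ⇔ t has order 124 in GF(5)[t]/(f), i.e. t^(124/q) ≠ 1 for each prime q | 124.
t^(62) mod f = 4.
t^(4) mod f = 3t^2 + t + 1.
None equal 1, so t has full order 124; f is primitive.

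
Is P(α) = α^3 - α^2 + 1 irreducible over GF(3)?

Yes

Check for roots in GF(3): P(0) = 1; P(1) = 1; P(2) = 2.
No roots. A degree-3 polynomial over a field with no linear factor is irreducible.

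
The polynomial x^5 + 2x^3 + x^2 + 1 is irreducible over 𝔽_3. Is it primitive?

Yes

Write f(x) = x^5 + 2x^3 + x^2 + 1.
|GF(3^5)^×| = 3^5 − 1 = 242. Prime factorization: 242 = 2·11^2.
f is primitive ⇔ x has order 242 in GF(3)[x]/(f), i.e. x^(242/q) ≠ 1 for each prime q | 242.
x^(121) mod f = 2.
x^(22) mod f = x^2 + 2x + 2.
None equal 1, so x has full order 242; f is primitive.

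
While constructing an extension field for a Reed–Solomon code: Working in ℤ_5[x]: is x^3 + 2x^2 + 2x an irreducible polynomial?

Write h(x) = x^3 + 2x^2 + 2x.
Check for roots in ℤ_5: h(0) = 0 → root; h(1) = 0 → root; h(2) = 0 → root; h(3) = 1; h(4) = 4.
h(0) = 0, so (x) divides h(x); h is reducible.

No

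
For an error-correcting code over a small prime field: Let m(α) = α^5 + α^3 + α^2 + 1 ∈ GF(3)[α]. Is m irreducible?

No

Check for roots in GF(3): m(0) = 1; m(1) = 1; m(2) = 0 → root.
m(2) = 0, so (α − 2) divides m(α); m is reducible.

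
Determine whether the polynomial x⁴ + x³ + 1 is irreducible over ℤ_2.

Write m(x) = x⁴ + x³ + 1.
Check for roots in ℤ_2: m(0) = 1; m(1) = 1.
No roots, so no linear factors.
Monic irreducibles of degree 2 over GF(2): x² + x + 1.
None of them divide m (all give nonzero remainder).
No irreducible factor of degree ≤ 2 exists, so m is irreducible over GF(2).

Yes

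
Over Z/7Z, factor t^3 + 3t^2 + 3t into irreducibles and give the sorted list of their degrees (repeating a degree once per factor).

1, 1, 1

Write h(t) = t^3 + 3t^2 + 3t.
Linear factors from roots: (t), (t - 1), (t - 3).
Complete factorization: h(t) = (t)·(t - 3)·(t - 1).
Factor degrees with multiplicity: 1 + 1 + 1 = 3.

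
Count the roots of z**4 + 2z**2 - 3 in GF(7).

Write f(z) = z**4 + 2z**2 - 3.
Evaluate at each of the 7 elements of GF(7):
f(0) = 4; f(1) = 0 → root; f(2) = 0 → root; f(3) = 5; f(4) = 5; f(5) = 0 → root; f(6) = 0 → root.
Roots: {1, 2, 5, 6}.

4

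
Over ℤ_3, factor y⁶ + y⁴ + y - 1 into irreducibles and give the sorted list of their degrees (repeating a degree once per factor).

1, 1, 1, 1, 2

Write f(y) = y⁶ + y⁴ + y - 1.
Roots in ℤ_3: f(0) = 2; f(1) = 2; f(2) = 0 → root.
Linear factors from roots: (y + 1).
Complete factorization: f(y) = (y + 1)^4·(y² - y - 1).
Factor degrees with multiplicity: 1 + 1 + 1 + 1 + 2 = 6.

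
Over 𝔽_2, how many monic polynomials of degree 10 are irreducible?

99

The number of monic irreducibles of degree 10 over GF(2) is (1/10)·Σ_{d∣10} μ(10/d) 2^d.
Divisors of 10: 1, 2, 5, 10; μ(10/d) for each: 1, -1, -1, 1.
Σ = 2^1 − 2^2 − 2^5 + 2^10 = 990.
N = 990/10 = 99.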